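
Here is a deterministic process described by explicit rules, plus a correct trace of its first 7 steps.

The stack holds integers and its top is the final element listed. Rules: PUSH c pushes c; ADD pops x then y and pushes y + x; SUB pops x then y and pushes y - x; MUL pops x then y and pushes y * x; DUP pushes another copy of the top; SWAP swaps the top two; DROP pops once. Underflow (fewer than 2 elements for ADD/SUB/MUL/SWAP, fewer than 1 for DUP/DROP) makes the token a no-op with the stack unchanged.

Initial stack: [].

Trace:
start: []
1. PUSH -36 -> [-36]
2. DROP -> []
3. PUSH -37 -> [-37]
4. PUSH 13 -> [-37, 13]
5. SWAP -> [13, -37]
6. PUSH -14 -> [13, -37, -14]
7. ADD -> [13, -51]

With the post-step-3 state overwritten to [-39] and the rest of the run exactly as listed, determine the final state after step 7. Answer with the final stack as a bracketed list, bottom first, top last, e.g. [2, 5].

[13, -53]

state after step 3 := [-39]
4. PUSH 13 -> [-39, 13]
5. SWAP -> [13, -39]
6. PUSH -14 -> [13, -39, -14]
7. ADD -> [13, -53]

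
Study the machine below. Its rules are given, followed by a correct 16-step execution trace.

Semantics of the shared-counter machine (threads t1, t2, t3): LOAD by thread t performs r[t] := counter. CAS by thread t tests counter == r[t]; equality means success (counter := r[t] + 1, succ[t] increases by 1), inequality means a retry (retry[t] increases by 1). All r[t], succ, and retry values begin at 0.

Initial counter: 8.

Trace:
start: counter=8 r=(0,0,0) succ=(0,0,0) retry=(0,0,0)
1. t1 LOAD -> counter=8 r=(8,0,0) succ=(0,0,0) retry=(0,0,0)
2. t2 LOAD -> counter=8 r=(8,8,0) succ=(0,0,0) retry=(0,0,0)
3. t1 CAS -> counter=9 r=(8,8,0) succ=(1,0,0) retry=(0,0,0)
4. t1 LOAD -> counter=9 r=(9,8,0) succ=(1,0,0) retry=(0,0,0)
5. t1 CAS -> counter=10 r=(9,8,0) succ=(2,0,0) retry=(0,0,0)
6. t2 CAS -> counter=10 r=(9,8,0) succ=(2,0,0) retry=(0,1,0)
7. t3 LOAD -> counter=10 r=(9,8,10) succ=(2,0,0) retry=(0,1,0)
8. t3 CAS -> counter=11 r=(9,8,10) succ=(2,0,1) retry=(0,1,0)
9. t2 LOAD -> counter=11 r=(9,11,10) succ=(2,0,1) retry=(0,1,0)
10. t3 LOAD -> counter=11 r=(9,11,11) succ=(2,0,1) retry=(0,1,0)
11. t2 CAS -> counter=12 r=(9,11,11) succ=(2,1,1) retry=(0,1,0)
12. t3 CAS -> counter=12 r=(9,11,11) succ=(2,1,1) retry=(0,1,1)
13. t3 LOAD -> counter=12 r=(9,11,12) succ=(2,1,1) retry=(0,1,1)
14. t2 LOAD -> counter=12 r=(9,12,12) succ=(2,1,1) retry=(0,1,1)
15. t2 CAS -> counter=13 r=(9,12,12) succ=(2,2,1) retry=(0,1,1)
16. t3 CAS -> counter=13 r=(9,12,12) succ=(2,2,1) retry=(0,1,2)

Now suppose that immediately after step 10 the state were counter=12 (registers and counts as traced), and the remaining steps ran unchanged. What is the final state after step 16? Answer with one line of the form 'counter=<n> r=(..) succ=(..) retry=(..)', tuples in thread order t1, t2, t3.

state after step 10 := counter=12 r=(9,11,11) succ=(2,0,1) retry=(0,1,0)
11. t2 CAS -> counter=12 r=(9,11,11) succ=(2,0,1) retry=(0,2,0)
12. t3 CAS -> counter=12 r=(9,11,11) succ=(2,0,1) retry=(0,2,1)
13. t3 LOAD -> counter=12 r=(9,11,12) succ=(2,0,1) retry=(0,2,1)
14. t2 LOAD -> counter=12 r=(9,12,12) succ=(2,0,1) retry=(0,2,1)
15. t2 CAS -> counter=13 r=(9,12,12) succ=(2,1,1) retry=(0,2,1)
16. t3 CAS -> counter=13 r=(9,12,12) succ=(2,1,1) retry=(0,2,2)

counter=13 r=(9,12,12) succ=(2,1,1) retry=(0,2,2)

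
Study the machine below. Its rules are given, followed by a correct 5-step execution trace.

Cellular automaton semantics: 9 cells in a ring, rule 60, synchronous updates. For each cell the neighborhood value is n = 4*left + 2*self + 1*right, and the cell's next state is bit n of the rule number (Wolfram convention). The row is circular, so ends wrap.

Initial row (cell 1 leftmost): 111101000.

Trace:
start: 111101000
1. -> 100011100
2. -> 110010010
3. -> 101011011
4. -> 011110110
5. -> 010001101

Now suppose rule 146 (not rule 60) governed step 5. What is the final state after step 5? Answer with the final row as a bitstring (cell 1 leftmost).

(re-executing step 5 under rule 146; state before step 5: 011110110)
5. -> 101100001

101100001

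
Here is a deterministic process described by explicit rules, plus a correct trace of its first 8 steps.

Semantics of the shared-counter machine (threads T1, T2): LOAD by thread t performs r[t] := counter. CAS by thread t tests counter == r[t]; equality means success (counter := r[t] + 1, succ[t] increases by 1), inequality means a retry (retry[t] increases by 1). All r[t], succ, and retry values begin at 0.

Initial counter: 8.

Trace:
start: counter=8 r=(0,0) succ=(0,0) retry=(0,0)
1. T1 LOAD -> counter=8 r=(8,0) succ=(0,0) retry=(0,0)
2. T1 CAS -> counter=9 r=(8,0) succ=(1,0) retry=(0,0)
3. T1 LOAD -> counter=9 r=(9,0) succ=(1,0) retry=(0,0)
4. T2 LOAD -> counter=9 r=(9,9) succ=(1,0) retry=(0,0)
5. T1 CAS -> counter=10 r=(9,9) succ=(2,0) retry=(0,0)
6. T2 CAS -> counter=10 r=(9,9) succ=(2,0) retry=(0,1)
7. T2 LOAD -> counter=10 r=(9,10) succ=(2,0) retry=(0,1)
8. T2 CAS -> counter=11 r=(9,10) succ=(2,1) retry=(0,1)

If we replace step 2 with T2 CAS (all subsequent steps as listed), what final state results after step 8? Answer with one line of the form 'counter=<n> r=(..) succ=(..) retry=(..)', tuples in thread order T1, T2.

counter=10 r=(8,9) succ=(1,1) retry=(0,2)

(re-executing from step 2 with the substitution; state before step 2: counter=8 r=(8,0) succ=(0,0) retry=(0,0))
2. T2 CAS -> counter=8 r=(8,0) succ=(0,0) retry=(0,1)
3. T1 LOAD -> counter=8 r=(8,0) succ=(0,0) retry=(0,1)
4. T2 LOAD -> counter=8 r=(8,8) succ=(0,0) retry=(0,1)
5. T1 CAS -> counter=9 r=(8,8) succ=(1,0) retry=(0,1)
6. T2 CAS -> counter=9 r=(8,8) succ=(1,0) retry=(0,2)
7. T2 LOAD -> counter=9 r=(8,9) succ=(1,0) retry=(0,2)
8. T2 CAS -> counter=10 r=(8,9) succ=(1,1) retry=(0,2)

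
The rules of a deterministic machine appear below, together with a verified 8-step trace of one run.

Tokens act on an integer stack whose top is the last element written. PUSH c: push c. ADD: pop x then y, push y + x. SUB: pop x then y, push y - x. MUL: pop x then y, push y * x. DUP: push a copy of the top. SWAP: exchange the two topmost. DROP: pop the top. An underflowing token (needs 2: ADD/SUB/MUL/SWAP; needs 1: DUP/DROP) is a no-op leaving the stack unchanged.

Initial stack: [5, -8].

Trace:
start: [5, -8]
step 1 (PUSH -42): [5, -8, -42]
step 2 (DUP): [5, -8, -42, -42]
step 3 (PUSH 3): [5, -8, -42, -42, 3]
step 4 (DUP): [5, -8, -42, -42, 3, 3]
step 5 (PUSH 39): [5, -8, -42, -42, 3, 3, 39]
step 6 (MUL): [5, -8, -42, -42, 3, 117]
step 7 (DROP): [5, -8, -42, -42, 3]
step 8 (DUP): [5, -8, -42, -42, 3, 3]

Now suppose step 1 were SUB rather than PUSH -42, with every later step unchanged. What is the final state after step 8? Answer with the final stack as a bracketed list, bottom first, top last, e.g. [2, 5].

(re-executing from step 1 with the substitution; state before step 1: [5, -8])
step 1 (SUB): [13]
step 2 (DUP): [13, 13]
step 3 (PUSH 3): [13, 13, 3]
step 4 (DUP): [13, 13, 3, 3]
step 5 (PUSH 39): [13, 13, 3, 3, 39]
step 6 (MUL): [13, 13, 3, 117]
step 7 (DROP): [13, 13, 3]
step 8 (DUP): [13, 13, 3, 3]

[13, 13, 3, 3]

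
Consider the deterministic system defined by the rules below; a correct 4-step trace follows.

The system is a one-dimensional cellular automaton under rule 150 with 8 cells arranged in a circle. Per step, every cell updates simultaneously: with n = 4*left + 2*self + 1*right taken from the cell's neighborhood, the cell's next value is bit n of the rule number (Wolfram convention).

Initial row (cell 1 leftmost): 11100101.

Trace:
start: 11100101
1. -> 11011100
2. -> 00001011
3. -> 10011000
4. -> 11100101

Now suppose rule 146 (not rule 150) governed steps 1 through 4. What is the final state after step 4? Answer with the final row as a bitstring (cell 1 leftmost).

01010101

(re-executing steps 1..4 under rule 146; state before step 1: 11100101)
1. -> 11011000
2. -> 00000101
3. -> 10001000
4. -> 01010101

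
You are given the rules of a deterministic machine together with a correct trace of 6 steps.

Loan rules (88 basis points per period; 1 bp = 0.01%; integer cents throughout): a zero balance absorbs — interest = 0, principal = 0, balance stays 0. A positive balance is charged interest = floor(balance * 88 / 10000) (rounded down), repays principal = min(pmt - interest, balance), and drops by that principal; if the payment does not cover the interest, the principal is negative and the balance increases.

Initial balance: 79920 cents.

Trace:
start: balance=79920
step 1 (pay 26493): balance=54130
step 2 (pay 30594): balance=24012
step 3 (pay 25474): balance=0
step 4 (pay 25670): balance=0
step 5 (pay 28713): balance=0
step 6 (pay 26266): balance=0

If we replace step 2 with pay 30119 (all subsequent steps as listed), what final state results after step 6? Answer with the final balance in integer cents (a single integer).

(re-executing from step 2 with the substitution; state before step 2: balance=54130)
step 2 (pay 30119): balance=24487
step 3 (pay 25474): balance=0
step 4 (pay 25670): balance=0
step 5 (pay 28713): balance=0
step 6 (pay 26266): balance=0

0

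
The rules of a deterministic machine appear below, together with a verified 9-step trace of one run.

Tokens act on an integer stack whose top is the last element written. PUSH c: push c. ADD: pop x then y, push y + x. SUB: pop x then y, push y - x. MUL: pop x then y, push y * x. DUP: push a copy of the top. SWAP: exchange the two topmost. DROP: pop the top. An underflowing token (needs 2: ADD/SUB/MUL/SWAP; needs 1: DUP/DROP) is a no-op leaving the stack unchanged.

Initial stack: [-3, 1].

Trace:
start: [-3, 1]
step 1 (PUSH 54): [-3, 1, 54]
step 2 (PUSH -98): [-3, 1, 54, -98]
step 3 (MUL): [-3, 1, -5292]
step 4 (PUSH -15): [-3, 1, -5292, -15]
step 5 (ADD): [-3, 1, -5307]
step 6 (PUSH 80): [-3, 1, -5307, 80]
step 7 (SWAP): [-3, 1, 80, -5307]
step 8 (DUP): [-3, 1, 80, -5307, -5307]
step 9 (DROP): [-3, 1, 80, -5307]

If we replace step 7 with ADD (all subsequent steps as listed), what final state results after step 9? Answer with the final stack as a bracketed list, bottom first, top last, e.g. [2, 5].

[-3, 1, -5227]

(re-executing from step 7 with the substitution; state before step 7: [-3, 1, -5307, 80])
step 7 (ADD): [-3, 1, -5227]
step 8 (DUP): [-3, 1, -5227, -5227]
step 9 (DROP): [-3, 1, -5227]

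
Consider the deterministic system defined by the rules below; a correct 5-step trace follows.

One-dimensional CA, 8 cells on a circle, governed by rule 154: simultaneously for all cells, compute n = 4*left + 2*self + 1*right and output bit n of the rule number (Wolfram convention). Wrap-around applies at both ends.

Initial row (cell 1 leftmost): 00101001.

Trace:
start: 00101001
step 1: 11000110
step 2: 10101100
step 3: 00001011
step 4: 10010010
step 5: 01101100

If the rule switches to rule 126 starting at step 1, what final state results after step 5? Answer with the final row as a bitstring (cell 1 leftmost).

(re-executing steps 1..5 under rule 126; state before step 1: 00101001)
step 1: 11111111
step 2: 00000000
step 3: 00000000
step 4: 00000000
step 5: 00000000

00000000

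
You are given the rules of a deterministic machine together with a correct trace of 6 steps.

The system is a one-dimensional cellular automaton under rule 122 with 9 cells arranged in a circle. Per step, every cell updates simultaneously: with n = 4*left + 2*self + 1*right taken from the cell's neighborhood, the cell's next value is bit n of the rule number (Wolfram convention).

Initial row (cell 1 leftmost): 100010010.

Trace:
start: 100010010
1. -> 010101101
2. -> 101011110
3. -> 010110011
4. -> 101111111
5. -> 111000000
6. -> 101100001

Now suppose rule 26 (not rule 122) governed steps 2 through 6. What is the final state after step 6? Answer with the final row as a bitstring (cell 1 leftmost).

110000000

(re-executing steps 2..6 under rule 26; state before step 2: 010101101)
2. -> 000001000
3. -> 000010100
4. -> 000100010
5. -> 001010101
6. -> 110000000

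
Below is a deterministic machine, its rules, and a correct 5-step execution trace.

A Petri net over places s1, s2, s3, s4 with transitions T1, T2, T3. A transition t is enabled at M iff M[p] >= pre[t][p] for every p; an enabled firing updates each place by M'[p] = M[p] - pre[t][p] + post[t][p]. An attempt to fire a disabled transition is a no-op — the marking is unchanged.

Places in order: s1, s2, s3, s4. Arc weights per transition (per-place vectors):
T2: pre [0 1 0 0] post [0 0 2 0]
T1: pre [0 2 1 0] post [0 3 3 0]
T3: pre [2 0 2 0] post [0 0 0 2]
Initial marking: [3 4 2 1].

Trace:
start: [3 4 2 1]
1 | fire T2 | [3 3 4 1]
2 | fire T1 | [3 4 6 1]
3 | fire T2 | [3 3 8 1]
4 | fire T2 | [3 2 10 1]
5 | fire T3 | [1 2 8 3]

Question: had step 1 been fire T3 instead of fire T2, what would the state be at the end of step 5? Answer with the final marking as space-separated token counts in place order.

1 2 4 3

(re-executing from step 1 with the substitution; state before step 1: [3 4 2 1])
1 | fire T3 | [1 4 0 3]
2 | fire T1 | [1 4 0 3]
3 | fire T2 | [1 3 2 3]
4 | fire T2 | [1 2 4 3]
5 | fire T3 | [1 2 4 3]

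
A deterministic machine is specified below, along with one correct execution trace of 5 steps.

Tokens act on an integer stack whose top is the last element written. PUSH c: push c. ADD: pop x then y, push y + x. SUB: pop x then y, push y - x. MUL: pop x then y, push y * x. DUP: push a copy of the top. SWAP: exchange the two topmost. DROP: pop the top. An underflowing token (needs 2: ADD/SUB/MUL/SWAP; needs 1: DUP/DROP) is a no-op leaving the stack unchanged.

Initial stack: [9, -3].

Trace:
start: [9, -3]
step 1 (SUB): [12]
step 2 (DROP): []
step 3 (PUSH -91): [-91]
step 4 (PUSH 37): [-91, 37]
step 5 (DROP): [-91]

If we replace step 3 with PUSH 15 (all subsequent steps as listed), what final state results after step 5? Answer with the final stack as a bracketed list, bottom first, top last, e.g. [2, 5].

[15]

(re-executing from step 3 with the substitution; state before step 3: [])
step 3 (PUSH 15): [15]
step 4 (PUSH 37): [15, 37]
step 5 (DROP): [15]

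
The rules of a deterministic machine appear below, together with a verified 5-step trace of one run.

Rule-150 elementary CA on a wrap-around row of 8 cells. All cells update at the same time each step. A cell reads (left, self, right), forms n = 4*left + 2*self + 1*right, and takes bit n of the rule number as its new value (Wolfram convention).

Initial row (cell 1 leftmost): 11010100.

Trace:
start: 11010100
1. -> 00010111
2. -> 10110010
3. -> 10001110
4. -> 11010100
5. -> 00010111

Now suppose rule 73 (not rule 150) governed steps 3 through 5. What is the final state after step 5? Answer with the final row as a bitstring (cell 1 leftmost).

10110100

(re-executing steps 3..5 under rule 73; state before step 3: 10110010)
3. -> 00110000
4. -> 10110111
5. -> 10110100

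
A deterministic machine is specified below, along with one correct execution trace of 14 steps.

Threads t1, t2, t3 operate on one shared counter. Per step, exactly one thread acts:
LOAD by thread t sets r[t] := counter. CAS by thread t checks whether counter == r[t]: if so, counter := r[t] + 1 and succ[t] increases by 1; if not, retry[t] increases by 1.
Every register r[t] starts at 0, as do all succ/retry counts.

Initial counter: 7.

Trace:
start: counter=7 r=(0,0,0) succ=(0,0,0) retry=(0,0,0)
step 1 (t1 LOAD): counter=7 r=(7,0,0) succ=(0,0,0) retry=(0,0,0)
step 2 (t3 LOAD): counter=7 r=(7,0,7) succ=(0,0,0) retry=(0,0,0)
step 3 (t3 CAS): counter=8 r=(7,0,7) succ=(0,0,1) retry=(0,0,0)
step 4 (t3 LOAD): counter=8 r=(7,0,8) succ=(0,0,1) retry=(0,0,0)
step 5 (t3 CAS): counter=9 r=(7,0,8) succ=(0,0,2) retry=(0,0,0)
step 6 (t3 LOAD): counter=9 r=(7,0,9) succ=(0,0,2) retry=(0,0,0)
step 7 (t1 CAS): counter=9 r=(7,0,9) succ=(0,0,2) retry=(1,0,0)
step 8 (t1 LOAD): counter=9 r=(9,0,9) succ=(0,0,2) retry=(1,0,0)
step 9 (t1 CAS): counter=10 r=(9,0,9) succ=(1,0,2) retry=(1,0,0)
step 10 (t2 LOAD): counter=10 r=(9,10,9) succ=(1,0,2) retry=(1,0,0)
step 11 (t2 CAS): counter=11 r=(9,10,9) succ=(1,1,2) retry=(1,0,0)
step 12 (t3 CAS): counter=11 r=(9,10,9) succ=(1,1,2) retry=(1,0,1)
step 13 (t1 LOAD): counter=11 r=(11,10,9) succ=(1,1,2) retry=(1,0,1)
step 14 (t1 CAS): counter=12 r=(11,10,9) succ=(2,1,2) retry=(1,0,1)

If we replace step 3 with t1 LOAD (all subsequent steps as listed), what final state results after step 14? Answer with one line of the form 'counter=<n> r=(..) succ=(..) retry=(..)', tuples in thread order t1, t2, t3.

(re-executing from step 3 with the substitution; state before step 3: counter=7 r=(7,0,7) succ=(0,0,0) retry=(0,0,0))
step 3 (t1 LOAD): counter=7 r=(7,0,7) succ=(0,0,0) retry=(0,0,0)
step 4 (t3 LOAD): counter=7 r=(7,0,7) succ=(0,0,0) retry=(0,0,0)
step 5 (t3 CAS): counter=8 r=(7,0,7) succ=(0,0,1) retry=(0,0,0)
step 6 (t3 LOAD): counter=8 r=(7,0,8) succ=(0,0,1) retry=(0,0,0)
step 7 (t1 CAS): counter=8 r=(7,0,8) succ=(0,0,1) retry=(1,0,0)
step 8 (t1 LOAD): counter=8 r=(8,0,8) succ=(0,0,1) retry=(1,0,0)
step 9 (t1 CAS): counter=9 r=(8,0,8) succ=(1,0,1) retry=(1,0,0)
step 10 (t2 LOAD): counter=9 r=(8,9,8) succ=(1,0,1) retry=(1,0,0)
step 11 (t2 CAS): counter=10 r=(8,9,8) succ=(1,1,1) retry=(1,0,0)
step 12 (t3 CAS): counter=10 r=(8,9,8) succ=(1,1,1) retry=(1,0,1)
step 13 (t1 LOAD): counter=10 r=(10,9,8) succ=(1,1,1) retry=(1,0,1)
step 14 (t1 CAS): counter=11 r=(10,9,8) succ=(2,1,1) retry=(1,0,1)

counter=11 r=(10,9,8) succ=(2,1,1) retry=(1,0,1)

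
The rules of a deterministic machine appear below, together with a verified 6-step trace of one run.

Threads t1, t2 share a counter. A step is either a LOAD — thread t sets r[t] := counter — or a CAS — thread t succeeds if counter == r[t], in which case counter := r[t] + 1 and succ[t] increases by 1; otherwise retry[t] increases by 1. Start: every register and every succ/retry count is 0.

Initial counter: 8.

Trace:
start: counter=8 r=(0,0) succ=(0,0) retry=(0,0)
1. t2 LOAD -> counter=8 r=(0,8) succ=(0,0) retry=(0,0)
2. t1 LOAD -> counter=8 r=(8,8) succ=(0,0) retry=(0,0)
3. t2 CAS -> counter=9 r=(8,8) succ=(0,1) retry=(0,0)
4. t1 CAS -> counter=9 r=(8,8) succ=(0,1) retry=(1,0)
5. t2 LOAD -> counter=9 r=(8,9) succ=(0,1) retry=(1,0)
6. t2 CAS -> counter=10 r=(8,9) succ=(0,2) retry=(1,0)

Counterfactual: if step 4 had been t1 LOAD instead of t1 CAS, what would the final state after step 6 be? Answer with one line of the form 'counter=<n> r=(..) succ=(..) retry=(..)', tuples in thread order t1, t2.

counter=10 r=(9,9) succ=(0,2) retry=(0,0)

(re-executing from step 4 with the substitution; state before step 4: counter=9 r=(8,8) succ=(0,1) retry=(0,0))
4. t1 LOAD -> counter=9 r=(9,8) succ=(0,1) retry=(0,0)
5. t2 LOAD -> counter=9 r=(9,9) succ=(0,1) retry=(0,0)
6. t2 CAS -> counter=10 r=(9,9) succ=(0,2) retry=(0,0)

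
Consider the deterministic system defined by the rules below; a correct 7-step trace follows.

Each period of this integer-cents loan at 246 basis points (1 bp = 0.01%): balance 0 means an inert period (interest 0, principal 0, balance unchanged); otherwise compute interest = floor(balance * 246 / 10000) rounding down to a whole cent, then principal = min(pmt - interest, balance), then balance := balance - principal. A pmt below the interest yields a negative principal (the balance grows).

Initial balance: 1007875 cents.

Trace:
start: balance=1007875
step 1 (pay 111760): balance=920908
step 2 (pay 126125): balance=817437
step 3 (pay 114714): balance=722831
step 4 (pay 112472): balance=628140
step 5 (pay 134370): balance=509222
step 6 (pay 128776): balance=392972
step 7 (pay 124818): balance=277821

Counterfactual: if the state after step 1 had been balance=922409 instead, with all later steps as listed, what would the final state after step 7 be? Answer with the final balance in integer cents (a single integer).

state after step 1 := balance=922409
step 2 (pay 126125): balance=818975
step 3 (pay 114714): balance=724407
step 4 (pay 112472): balance=629755
step 5 (pay 134370): balance=510876
step 6 (pay 128776): balance=394667
step 7 (pay 124818): balance=279557

279557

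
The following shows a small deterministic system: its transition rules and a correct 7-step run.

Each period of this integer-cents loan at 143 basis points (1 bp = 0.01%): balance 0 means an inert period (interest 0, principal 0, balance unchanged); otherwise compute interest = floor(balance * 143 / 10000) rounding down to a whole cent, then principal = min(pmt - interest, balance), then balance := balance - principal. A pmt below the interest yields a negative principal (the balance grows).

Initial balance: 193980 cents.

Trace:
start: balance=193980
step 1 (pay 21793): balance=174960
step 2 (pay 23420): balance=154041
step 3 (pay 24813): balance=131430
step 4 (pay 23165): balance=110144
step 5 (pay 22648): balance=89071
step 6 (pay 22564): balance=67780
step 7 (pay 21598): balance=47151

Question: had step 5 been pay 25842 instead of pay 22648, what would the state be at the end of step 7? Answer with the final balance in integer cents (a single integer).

(re-executing from step 5 with the substitution; state before step 5: balance=110144)
step 5 (pay 25842): balance=85877
step 6 (pay 22564): balance=64541
step 7 (pay 21598): balance=43865

43865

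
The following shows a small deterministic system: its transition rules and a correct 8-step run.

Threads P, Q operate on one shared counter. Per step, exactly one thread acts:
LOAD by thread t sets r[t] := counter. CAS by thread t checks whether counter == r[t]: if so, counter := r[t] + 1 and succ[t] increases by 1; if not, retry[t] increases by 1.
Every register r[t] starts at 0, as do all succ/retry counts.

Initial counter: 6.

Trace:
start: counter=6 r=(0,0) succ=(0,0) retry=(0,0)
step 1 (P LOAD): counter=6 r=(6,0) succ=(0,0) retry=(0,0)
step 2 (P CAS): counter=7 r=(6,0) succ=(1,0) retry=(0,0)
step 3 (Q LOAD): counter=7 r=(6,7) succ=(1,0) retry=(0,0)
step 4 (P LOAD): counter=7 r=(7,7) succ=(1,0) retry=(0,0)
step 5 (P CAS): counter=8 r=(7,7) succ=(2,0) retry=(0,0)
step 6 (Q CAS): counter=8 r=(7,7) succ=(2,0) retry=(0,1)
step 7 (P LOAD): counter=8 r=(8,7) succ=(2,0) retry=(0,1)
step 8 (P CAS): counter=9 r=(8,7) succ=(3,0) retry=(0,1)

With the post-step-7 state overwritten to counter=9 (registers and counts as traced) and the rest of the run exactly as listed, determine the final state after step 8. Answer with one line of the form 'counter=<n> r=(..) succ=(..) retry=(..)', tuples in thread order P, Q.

counter=9 r=(8,7) succ=(2,0) retry=(1,1)

state after step 7 := counter=9 r=(8,7) succ=(2,0) retry=(0,1)
step 8 (P CAS): counter=9 r=(8,7) succ=(2,0) retry=(1,1)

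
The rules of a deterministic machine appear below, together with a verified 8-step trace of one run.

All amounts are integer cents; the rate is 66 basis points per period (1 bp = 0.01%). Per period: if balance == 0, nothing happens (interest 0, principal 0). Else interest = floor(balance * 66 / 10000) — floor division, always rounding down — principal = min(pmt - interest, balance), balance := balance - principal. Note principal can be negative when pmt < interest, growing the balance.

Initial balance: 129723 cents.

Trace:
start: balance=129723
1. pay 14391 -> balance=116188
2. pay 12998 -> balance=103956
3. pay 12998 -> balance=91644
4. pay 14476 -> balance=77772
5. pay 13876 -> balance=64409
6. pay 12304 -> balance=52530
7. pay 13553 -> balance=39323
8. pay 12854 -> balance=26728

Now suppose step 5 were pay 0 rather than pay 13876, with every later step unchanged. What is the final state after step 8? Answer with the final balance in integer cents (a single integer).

40880

(re-executing from step 5 with the substitution; state before step 5: balance=77772)
5. pay 0 -> balance=78285
6. pay 12304 -> balance=66497
7. pay 13553 -> balance=53382
8. pay 12854 -> balance=40880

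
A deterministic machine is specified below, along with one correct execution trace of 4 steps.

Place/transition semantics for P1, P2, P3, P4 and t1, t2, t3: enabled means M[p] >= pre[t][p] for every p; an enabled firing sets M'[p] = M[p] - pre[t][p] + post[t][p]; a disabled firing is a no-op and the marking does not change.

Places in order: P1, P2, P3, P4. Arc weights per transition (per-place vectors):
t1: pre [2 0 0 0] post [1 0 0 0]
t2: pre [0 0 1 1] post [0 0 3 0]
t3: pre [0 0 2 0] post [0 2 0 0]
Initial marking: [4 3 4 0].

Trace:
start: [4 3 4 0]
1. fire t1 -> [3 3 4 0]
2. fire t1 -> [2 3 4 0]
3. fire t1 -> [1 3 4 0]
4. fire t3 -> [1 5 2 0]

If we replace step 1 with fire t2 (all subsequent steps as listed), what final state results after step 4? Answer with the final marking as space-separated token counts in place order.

(re-executing from step 1 with the substitution; state before step 1: [4 3 4 0])
1. fire t2 -> [4 3 4 0]
2. fire t1 -> [3 3 4 0]
3. fire t1 -> [2 3 4 0]
4. fire t3 -> [2 5 2 0]

2 5 2 0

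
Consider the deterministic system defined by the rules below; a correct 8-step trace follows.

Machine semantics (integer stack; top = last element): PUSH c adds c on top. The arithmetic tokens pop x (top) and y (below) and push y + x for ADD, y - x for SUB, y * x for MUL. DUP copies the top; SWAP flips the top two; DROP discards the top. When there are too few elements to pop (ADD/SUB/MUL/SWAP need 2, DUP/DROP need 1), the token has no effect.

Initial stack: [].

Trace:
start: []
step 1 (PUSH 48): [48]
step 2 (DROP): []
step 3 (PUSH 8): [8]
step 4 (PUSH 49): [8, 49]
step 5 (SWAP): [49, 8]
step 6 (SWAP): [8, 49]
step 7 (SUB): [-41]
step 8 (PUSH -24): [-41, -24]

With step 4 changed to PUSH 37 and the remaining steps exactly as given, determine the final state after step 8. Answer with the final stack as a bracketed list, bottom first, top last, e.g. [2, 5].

(re-executing from step 4 with the substitution; state before step 4: [8])
step 4 (PUSH 37): [8, 37]
step 5 (SWAP): [37, 8]
step 6 (SWAP): [8, 37]
step 7 (SUB): [-29]
step 8 (PUSH -24): [-29, -24]

[-29, -24]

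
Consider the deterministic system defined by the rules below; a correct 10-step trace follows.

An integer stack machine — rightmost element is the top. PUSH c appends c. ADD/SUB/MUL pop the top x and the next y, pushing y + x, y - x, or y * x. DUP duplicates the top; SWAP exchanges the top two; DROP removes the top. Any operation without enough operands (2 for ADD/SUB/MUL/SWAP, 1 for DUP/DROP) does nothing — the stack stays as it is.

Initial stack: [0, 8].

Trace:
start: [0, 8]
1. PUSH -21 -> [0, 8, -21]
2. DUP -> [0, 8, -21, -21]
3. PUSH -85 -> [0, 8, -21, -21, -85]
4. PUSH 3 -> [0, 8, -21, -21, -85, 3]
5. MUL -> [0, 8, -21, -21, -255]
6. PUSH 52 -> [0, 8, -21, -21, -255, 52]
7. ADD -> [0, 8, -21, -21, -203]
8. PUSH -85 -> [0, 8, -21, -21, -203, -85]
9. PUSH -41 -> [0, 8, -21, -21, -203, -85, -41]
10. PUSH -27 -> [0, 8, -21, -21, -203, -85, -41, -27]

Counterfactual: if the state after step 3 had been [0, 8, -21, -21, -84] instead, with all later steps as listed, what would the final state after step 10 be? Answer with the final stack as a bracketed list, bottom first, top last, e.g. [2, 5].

state after step 3 := [0, 8, -21, -21, -84]
4. PUSH 3 -> [0, 8, -21, -21, -84, 3]
5. MUL -> [0, 8, -21, -21, -252]
6. PUSH 52 -> [0, 8, -21, -21, -252, 52]
7. ADD -> [0, 8, -21, -21, -200]
8. PUSH -85 -> [0, 8, -21, -21, -200, -85]
9. PUSH -41 -> [0, 8, -21, -21, -200, -85, -41]
10. PUSH -27 -> [0, 8, -21, -21, -200, -85, -41, -27]

[0, 8, -21, -21, -200, -85, -41, -27]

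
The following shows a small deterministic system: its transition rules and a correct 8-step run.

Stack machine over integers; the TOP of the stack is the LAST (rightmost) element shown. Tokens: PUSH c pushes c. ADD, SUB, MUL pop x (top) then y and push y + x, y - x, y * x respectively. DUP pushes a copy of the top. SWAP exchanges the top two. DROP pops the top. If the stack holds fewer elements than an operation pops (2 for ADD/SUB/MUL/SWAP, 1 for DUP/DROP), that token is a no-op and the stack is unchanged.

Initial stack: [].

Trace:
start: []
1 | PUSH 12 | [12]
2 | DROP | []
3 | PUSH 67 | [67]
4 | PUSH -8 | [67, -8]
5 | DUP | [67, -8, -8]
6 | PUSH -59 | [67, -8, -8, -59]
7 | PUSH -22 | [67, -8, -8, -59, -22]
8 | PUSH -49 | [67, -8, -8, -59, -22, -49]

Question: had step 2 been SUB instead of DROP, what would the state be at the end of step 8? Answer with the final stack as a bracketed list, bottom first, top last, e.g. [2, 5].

(re-executing from step 2 with the substitution; state before step 2: [12])
2 | SUB | [12]
3 | PUSH 67 | [12, 67]
4 | PUSH -8 | [12, 67, -8]
5 | DUP | [12, 67, -8, -8]
6 | PUSH -59 | [12, 67, -8, -8, -59]
7 | PUSH -22 | [12, 67, -8, -8, -59, -22]
8 | PUSH -49 | [12, 67, -8, -8, -59, -22, -49]

[12, 67, -8, -8, -59, -22, -49]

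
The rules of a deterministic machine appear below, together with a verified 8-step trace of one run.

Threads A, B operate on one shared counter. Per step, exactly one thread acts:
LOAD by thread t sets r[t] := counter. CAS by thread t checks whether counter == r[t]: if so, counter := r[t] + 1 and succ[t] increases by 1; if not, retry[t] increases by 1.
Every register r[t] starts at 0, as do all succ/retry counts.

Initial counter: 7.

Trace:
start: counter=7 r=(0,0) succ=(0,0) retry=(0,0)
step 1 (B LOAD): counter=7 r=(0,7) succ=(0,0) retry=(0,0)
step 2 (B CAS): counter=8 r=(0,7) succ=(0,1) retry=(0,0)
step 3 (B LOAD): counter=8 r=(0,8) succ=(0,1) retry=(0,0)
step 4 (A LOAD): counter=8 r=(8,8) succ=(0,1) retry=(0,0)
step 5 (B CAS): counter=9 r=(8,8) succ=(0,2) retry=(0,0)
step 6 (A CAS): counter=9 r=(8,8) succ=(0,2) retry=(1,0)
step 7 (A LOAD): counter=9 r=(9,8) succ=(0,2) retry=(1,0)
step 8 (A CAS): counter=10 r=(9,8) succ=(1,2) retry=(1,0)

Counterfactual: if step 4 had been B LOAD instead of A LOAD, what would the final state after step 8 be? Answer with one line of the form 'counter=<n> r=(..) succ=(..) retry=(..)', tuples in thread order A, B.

(re-executing from step 4 with the substitution; state before step 4: counter=8 r=(0,8) succ=(0,1) retry=(0,0))
step 4 (B LOAD): counter=8 r=(0,8) succ=(0,1) retry=(0,0)
step 5 (B CAS): counter=9 r=(0,8) succ=(0,2) retry=(0,0)
step 6 (A CAS): counter=9 r=(0,8) succ=(0,2) retry=(1,0)
step 7 (A LOAD): counter=9 r=(9,8) succ=(0,2) retry=(1,0)
step 8 (A CAS): counter=10 r=(9,8) succ=(1,2) retry=(1,0)

counter=10 r=(9,8) succ=(1,2) retry=(1,0)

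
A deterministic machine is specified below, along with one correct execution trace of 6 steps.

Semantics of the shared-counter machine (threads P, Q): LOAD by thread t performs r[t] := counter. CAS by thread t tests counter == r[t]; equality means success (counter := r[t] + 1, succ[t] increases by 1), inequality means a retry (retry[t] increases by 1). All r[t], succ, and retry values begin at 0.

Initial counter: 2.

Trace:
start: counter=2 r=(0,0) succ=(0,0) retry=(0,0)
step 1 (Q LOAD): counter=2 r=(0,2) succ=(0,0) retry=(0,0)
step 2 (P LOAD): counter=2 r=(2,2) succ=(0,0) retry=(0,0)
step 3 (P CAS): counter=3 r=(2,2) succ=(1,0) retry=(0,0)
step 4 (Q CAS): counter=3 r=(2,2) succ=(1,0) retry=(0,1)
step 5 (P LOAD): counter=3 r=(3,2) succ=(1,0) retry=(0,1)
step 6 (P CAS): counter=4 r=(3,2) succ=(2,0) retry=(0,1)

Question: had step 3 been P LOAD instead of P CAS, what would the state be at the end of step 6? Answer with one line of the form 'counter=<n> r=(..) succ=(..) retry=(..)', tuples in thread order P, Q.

counter=4 r=(3,2) succ=(1,1) retry=(0,0)

(re-executing from step 3 with the substitution; state before step 3: counter=2 r=(2,2) succ=(0,0) retry=(0,0))
step 3 (P LOAD): counter=2 r=(2,2) succ=(0,0) retry=(0,0)
step 4 (Q CAS): counter=3 r=(2,2) succ=(0,1) retry=(0,0)
step 5 (P LOAD): counter=3 r=(3,2) succ=(0,1) retry=(0,0)
step 6 (P CAS): counter=4 r=(3,2) succ=(1,1) retry=(0,0)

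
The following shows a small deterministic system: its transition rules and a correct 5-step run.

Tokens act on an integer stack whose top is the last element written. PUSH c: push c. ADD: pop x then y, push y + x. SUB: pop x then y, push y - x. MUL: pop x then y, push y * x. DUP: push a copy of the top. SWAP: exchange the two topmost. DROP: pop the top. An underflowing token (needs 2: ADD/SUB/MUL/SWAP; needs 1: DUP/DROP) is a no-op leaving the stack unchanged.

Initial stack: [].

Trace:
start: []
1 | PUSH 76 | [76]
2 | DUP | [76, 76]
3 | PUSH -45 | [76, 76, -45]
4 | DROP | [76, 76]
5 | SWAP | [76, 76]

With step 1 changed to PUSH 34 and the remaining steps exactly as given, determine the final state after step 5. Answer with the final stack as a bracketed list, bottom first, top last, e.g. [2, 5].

[34, 34]

(re-executing from step 1 with the substitution; state before step 1: [])
1 | PUSH 34 | [34]
2 | DUP | [34, 34]
3 | PUSH -45 | [34, 34, -45]
4 | DROP | [34, 34]
5 | SWAP | [34, 34]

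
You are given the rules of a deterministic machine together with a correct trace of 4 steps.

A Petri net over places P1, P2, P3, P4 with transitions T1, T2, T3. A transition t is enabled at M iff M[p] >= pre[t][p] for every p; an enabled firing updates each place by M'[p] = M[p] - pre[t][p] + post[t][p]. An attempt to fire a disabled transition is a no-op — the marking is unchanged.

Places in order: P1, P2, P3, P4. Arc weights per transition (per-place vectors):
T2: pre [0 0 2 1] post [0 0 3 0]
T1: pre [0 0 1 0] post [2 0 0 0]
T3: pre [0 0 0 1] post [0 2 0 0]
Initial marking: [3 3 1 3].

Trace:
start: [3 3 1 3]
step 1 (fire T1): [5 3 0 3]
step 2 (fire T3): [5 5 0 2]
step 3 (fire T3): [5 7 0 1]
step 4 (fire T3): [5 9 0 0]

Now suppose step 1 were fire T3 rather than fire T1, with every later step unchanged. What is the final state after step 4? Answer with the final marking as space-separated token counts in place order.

(re-executing from step 1 with the substitution; state before step 1: [3 3 1 3])
step 1 (fire T3): [3 5 1 2]
step 2 (fire T3): [3 7 1 1]
step 3 (fire T3): [3 9 1 0]
step 4 (fire T3): [3 9 1 0]

3 9 1 0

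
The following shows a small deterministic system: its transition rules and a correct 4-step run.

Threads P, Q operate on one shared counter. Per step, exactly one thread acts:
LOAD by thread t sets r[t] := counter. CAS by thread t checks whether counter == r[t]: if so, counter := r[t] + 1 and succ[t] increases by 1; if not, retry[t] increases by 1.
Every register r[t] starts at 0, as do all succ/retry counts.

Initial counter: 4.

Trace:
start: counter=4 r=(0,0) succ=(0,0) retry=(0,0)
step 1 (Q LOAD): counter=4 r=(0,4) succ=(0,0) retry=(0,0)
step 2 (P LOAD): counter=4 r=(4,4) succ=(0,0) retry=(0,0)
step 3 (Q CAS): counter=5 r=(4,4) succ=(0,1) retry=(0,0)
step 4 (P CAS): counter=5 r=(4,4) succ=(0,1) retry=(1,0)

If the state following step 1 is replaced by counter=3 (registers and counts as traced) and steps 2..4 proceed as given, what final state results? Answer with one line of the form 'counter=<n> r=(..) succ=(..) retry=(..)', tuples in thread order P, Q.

counter=4 r=(3,4) succ=(1,0) retry=(0,1)

state after step 1 := counter=3 r=(0,4) succ=(0,0) retry=(0,0)
step 2 (P LOAD): counter=3 r=(3,4) succ=(0,0) retry=(0,0)
step 3 (Q CAS): counter=3 r=(3,4) succ=(0,0) retry=(0,1)
step 4 (P CAS): counter=4 r=(3,4) succ=(1,0) retry=(0,1)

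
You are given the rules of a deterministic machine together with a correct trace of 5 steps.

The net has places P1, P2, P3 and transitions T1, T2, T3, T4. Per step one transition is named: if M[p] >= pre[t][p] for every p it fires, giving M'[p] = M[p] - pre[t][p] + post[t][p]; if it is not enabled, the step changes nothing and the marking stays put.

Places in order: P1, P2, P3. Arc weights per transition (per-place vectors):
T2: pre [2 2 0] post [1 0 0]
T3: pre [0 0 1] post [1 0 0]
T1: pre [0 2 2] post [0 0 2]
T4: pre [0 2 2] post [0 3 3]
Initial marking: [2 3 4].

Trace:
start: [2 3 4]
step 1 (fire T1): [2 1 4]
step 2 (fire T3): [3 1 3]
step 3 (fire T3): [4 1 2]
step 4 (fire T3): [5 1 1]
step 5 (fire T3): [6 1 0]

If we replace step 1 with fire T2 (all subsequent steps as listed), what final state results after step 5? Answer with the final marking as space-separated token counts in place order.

(re-executing from step 1 with the substitution; state before step 1: [2 3 4])
step 1 (fire T2): [1 1 4]
step 2 (fire T3): [2 1 3]
step 3 (fire T3): [3 1 2]
step 4 (fire T3): [4 1 1]
step 5 (fire T3): [5 1 0]

5 1 0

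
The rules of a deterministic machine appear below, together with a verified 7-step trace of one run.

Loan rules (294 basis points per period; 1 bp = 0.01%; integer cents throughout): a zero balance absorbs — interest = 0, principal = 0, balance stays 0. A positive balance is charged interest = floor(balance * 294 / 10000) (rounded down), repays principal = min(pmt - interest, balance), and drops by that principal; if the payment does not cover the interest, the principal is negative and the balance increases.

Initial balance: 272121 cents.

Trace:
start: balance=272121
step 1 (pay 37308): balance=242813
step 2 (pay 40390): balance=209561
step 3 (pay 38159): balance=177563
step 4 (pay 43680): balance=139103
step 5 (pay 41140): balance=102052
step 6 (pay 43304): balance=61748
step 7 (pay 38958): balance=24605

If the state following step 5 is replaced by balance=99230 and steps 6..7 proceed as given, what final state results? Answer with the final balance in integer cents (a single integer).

21614

state after step 5 := balance=99230
step 6 (pay 43304): balance=58843
step 7 (pay 38958): balance=21614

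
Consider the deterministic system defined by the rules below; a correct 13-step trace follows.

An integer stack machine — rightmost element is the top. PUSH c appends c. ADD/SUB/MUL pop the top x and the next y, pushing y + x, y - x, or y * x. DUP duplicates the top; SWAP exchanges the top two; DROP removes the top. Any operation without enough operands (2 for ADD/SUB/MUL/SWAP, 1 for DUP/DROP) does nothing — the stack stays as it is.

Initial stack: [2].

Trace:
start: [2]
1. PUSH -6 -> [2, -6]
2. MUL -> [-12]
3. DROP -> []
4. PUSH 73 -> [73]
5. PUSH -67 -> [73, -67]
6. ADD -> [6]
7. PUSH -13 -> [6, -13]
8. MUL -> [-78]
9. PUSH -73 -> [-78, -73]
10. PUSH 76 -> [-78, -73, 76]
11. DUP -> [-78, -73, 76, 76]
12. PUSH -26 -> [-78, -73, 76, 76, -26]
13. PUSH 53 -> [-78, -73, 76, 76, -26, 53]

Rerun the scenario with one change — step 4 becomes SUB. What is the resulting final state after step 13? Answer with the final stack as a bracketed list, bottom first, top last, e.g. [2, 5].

[871, -73, 76, 76, -26, 53]

(re-executing from step 4 with the substitution; state before step 4: [])
4. SUB -> []
5. PUSH -67 -> [-67]
6. ADD -> [-67]
7. PUSH -13 -> [-67, -13]
8. MUL -> [871]
9. PUSH -73 -> [871, -73]
10. PUSH 76 -> [871, -73, 76]
11. DUP -> [871, -73, 76, 76]
12. PUSH -26 -> [871, -73, 76, 76, -26]
13. PUSH 53 -> [871, -73, 76, 76, -26, 53]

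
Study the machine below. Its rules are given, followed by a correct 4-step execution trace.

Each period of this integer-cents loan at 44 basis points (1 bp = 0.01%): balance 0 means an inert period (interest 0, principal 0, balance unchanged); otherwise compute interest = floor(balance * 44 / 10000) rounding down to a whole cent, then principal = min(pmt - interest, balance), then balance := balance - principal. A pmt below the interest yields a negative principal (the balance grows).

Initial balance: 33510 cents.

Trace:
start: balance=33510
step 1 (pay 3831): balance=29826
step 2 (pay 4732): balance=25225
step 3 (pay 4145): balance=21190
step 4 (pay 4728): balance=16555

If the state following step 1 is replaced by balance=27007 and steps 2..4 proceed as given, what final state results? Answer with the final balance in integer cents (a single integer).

state after step 1 := balance=27007
step 2 (pay 4732): balance=22393
step 3 (pay 4145): balance=18346
step 4 (pay 4728): balance=13698

13698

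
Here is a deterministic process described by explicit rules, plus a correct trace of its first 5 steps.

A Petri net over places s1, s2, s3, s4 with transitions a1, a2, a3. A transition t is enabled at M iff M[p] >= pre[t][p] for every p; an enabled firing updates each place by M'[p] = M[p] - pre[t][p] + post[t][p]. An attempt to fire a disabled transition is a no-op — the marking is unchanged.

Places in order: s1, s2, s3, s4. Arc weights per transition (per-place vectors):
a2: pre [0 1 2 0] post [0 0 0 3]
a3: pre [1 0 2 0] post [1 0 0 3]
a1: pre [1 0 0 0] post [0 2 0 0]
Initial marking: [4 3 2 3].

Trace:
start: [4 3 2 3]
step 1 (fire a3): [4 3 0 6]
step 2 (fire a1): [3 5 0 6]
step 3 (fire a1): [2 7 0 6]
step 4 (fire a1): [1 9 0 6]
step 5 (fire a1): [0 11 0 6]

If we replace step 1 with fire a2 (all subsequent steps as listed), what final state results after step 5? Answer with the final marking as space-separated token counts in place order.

(re-executing from step 1 with the substitution; state before step 1: [4 3 2 3])
step 1 (fire a2): [4 2 0 6]
step 2 (fire a1): [3 4 0 6]
step 3 (fire a1): [2 6 0 6]
step 4 (fire a1): [1 8 0 6]
step 5 (fire a1): [0 10 0 6]

0 10 0 6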